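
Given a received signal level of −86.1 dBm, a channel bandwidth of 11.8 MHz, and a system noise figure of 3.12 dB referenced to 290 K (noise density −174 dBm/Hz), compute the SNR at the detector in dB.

14.1 dB

Noise floor: N = −174 + 10 log₁₀(B) + NF
10 log₁₀(1.18×10⁷) = 70.72 dB
N = −174 + 70.72 + 3.12 = −100.16 dBm
SNR = P_sig − N = −86.1 − (−100.16) = 14.06 dB → 14.1 dB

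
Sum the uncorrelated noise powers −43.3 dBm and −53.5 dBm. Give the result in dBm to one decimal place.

−42.9 dBm

Convert to linear, add, convert back:
P₁ = 4.68×10⁻⁸ W, P₂ = 4.47×10⁻⁹ W
P_tot = 5.12×10⁻⁸ W → 10 log₁₀(P_tot / 10⁻³) = −42.9 dBm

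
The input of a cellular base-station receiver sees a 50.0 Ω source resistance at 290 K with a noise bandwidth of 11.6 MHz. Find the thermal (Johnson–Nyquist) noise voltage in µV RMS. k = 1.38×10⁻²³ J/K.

3.05 µV

V_n = √(4kTRB)
4kTRB = 4 × 1.38×10⁻²³ × 290 × 5.00×10¹ × 1.16×10⁷ = 9.28×10⁻¹² V²
V_n = √(9.28×10⁻¹²) = 3.05×10⁻⁶ V = 3.05 µV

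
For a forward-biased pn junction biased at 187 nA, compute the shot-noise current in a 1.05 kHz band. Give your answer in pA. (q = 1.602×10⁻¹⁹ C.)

7.93 pA

I_n = √(2qI·B)
2qI·B = 2 × 1.602×10⁻¹⁹ × 1.87×10⁻⁷ × 1.05×10³ = 6.29×10⁻²³ A²
I_n = √(6.29×10⁻²³) = 7.93×10⁻¹² A = 7.93 pA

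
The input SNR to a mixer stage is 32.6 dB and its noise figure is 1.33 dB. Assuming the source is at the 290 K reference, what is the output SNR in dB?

By definition F = SNR_in/SNR_out, so in dB: SNR_out = SNR_in − NF
SNR_out = 32.6 − 1.33 = 31.27 dB

31.27 dB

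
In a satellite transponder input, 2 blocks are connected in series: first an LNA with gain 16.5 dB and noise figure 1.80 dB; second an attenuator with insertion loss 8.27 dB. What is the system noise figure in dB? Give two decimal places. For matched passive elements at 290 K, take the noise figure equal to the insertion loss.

2.15 dB

Convert to linear (a loss of L dB is a gain of −L dB): F_i = 10^(NF_i/10), G_i = 10^(G_i,dB/10)
  Stage 1: F_1 = 10^(1.80/10) = 1.514, G_1 = 10^(16.5/10) = 44.67
  Stage 2: F_2 = 10^(8.27/10) = 6.714, G_2 = 10^(−8.27/10) = 0.1489
Friis cascade:
  F = 1.514 + (6.714 − 1)/44.67 = 1.641
NF = 10 log₁₀(1.641) = 2.15 dB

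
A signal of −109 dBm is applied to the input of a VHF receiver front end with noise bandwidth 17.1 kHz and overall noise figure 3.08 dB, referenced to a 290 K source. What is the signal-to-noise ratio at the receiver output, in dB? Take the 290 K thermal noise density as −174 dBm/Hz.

19.6 dB

Noise floor: N = −174 + 10 log₁₀(B) + NF
10 log₁₀(1.71×10⁴) = 42.33 dB
N = −174 + 42.33 + 3.08 = −128.59 dBm
SNR = P_sig − N = −109 − (−128.59) = 19.59 dB → 19.6 dB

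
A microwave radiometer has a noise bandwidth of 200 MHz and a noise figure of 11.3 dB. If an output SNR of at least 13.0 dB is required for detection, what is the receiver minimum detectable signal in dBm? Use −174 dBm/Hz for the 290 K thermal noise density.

Sensitivity = −174 + 10 log₁₀(B) + NF + SNR_min
= −174 + 83.01 + 11.3 + 13.0
= −66.69 dBm → −66.7 dBm

−66.7 dBm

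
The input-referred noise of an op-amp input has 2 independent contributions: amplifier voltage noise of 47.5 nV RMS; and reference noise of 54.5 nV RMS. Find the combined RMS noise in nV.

Uncorrelated sources add in power (mean-square): V_tot = √(ΣV_i²)
V_tot = √[(4.75×10⁻⁸)² + (5.45×10⁻⁸)²] = 7.23×10⁻⁸ V = 72.3 nV

72.3 nV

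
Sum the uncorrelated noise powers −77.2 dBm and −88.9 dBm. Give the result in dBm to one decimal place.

−76.9 dBm

Convert to linear, add, convert back:
P₁ = 1.91×10⁻¹¹ W, P₂ = 1.29×10⁻¹² W
P_tot = 2.03×10⁻¹¹ W → 10 log₁₀(P_tot / 10⁻³) = −76.9 dBm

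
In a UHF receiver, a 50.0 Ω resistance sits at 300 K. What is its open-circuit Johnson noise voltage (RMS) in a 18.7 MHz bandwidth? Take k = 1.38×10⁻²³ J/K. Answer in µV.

3.93 µV

V_n = √(4kTRB)
4kTRB = 4 × 1.38×10⁻²³ × 300 × 5.00×10¹ × 1.87×10⁷ = 1.55×10⁻¹¹ V²
V_n = √(1.55×10⁻¹¹) = 3.93×10⁻⁶ V = 3.93 µV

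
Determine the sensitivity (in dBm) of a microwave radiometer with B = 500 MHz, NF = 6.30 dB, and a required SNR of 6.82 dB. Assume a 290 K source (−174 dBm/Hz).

−73.9 dBm

Sensitivity = −174 + 10 log₁₀(B) + NF + SNR_min
= −174 + 86.99 + 6.30 + 6.82
= −73.89 dBm → −73.9 dBm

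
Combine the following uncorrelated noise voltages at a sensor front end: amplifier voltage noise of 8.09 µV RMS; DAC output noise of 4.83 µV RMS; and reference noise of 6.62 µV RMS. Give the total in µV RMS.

11.5 µV

Uncorrelated sources add in power (mean-square): V_tot = √(ΣV_i²)
V_tot = √[(8.09×10⁻⁶)² + (4.83×10⁻⁶)² + (6.62×10⁻⁶)²] = 1.15×10⁻⁵ V = 11.5 µV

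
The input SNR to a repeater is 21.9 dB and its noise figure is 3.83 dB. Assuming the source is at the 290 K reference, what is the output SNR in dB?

By definition F = SNR_in/SNR_out, so in dB: SNR_out = SNR_in − NF
SNR_out = 21.9 − 3.83 = 18.07 dB

18.07 dB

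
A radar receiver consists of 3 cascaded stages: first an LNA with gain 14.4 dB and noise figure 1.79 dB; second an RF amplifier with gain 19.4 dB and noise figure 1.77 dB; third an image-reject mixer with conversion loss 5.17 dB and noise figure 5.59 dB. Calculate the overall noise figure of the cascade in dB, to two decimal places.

Convert to linear (a loss of L dB is a gain of −L dB): F_i = 10^(NF_i/10), G_i = 10^(G_i,dB/10)
  Stage 1: F_1 = 10^(1.79/10) = 1.510, G_1 = 10^(14.4/10) = 27.54
  Stage 2: F_2 = 10^(1.77/10) = 1.503, G_2 = 10^(19.4/10) = 87.10
  Stage 3: F_3 = 10^(5.59/10) = 3.622, G_3 = 10^(−5.17/10) = 0.3041
Friis cascade:
  F = 1.510 + (1.503 − 1)/27.54 + (3.622 − 1)/2399 = 1.529
NF = 10 log₁₀(1.529) = 1.85 dB

1.85 dB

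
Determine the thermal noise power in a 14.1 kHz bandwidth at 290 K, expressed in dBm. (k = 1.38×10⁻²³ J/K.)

P_n = kTB = 1.38×10⁻²³ × 290 × 1.41×10⁴ = 5.64×10⁻¹⁷ W
In dBm: 10 log₁₀(5.64×10⁻¹⁷ / 10⁻³) = −132.5 dBm

−132.5 dBm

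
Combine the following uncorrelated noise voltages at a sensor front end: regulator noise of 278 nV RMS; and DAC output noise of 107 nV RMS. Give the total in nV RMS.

Uncorrelated sources add in power (mean-square): V_tot = √(ΣV_i²)
V_tot = √[(2.78×10⁻⁷)² + (1.07×10⁻⁷)²] = 2.98×10⁻⁷ V = 298 nV

298 nV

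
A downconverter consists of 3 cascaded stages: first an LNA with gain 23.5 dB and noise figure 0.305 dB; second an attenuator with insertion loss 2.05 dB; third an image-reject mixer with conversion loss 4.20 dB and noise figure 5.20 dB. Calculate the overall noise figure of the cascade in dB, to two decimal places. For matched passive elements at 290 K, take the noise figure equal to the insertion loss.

Convert to linear (a loss of L dB is a gain of −L dB): F_i = 10^(NF_i/10), G_i = 10^(G_i,dB/10)
  Stage 1: F_1 = 10^(0.305/10) = 1.073, G_1 = 10^(23.5/10) = 223.9
  Stage 2: F_2 = 10^(2.05/10) = 1.603, G_2 = 10^(−2.05/10) = 0.6237
  Stage 3: F_3 = 10^(5.20/10) = 3.311, G_3 = 10^(−4.20/10) = 0.3802
Friis cascade:
  F = 1.073 + (1.603 − 1)/223.9 + (3.311 − 1)/139.6 = 1.092
NF = 10 log₁₀(1.092) = 0.38 dB

0.38 dB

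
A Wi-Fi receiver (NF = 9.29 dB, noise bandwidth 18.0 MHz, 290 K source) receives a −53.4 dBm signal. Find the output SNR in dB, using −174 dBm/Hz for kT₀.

Noise floor: N = −174 + 10 log₁₀(B) + NF
10 log₁₀(1.80×10⁷) = 72.55 dB
N = −174 + 72.55 + 9.29 = −92.16 dBm
SNR = P_sig − N = −53.4 − (−92.16) = 38.76 dB → 38.8 dB

38.8 dB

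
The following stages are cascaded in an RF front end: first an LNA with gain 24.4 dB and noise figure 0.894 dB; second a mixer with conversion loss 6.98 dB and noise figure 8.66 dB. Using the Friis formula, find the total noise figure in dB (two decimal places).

0.97 dB

Convert to linear (a loss of L dB is a gain of −L dB): F_i = 10^(NF_i/10), G_i = 10^(G_i,dB/10)
  Stage 1: F_1 = 10^(0.894/10) = 1.229, G_1 = 10^(24.4/10) = 275.4
  Stage 2: F_2 = 10^(8.66/10) = 7.345, G_2 = 10^(−6.98/10) = 0.2004
Friis cascade:
  F = 1.229 + (7.345 − 1)/275.4 = 1.252
NF = 10 log₁₀(1.252) = 0.97 dB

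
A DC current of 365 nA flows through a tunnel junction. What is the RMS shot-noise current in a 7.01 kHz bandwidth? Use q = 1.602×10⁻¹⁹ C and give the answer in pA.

28.6 pA

I_n = √(2qI·B)
2qI·B = 2 × 1.602×10⁻¹⁹ × 3.65×10⁻⁷ × 7.01×10³ = 8.20×10⁻²² A²
I_n = √(8.20×10⁻²²) = 2.86×10⁻¹¹ A = 28.6 pA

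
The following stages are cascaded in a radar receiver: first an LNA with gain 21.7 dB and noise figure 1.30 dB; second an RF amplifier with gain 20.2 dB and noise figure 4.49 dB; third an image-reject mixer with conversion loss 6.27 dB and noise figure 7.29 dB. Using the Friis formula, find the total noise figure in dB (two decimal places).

1.34 dB

Convert to linear (a loss of L dB is a gain of −L dB): F_i = 10^(NF_i/10), G_i = 10^(G_i,dB/10)
  Stage 1: F_1 = 10^(1.30/10) = 1.349, G_1 = 10^(21.7/10) = 147.9
  Stage 2: F_2 = 10^(4.49/10) = 2.812, G_2 = 10^(20.2/10) = 104.7
  Stage 3: F_3 = 10^(7.29/10) = 5.358, G_3 = 10^(−6.27/10) = 0.2360
Friis cascade:
  F = 1.349 + (2.812 − 1)/147.9 + (5.358 − 1)/1.549×10⁴ = 1.361
NF = 10 log₁₀(1.361) = 1.34 dB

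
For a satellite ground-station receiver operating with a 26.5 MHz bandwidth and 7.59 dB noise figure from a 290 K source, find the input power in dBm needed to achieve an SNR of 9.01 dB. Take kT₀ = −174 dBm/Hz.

Sensitivity = −174 + 10 log₁₀(B) + NF + SNR_min
= −174 + 74.23 + 7.59 + 9.01
= −83.17 dBm → −83.2 dBm

−83.2 dBm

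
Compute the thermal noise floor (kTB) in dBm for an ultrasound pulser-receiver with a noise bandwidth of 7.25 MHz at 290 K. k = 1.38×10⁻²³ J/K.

P_n = kTB = 1.38×10⁻²³ × 290 × 7.25×10⁶ = 2.90×10⁻¹⁴ W
In dBm: 10 log₁₀(2.90×10⁻¹⁴ / 10⁻³) = −105.4 dBm

−105.4 dBm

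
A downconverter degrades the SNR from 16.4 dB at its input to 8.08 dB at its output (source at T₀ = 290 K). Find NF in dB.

8.32 dB

NF (dB) = SNR_in(dB) − SNR_out(dB) when the source is at T₀
NF = 16.4 − 8.08 = 8.32 dB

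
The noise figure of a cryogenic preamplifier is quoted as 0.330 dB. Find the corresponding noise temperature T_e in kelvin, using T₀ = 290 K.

22.9 K

F = 10^(0.330/10) = 1.07895
T_e = (F − 1)·T₀ = (1.07895 − 1) × 290 = 22.9 K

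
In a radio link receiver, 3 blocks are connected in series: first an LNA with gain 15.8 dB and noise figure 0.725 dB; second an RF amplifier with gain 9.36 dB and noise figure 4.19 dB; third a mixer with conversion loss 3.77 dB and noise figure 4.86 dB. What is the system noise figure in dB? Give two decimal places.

0.90 dB

Convert to linear (a loss of L dB is a gain of −L dB): F_i = 10^(NF_i/10), G_i = 10^(G_i,dB/10)
  Stage 1: F_1 = 10^(0.725/10) = 1.182, G_1 = 10^(15.8/10) = 38.02
  Stage 2: F_2 = 10^(4.19/10) = 2.624, G_2 = 10^(9.36/10) = 8.630
  Stage 3: F_3 = 10^(4.86/10) = 3.062, G_3 = 10^(−3.77/10) = 0.4198
Friis cascade:
  F = 1.182 + (2.624 − 1)/38.02 + (3.062 − 1)/328.1 = 1.231
NF = 10 log₁₀(1.231) = 0.90 dB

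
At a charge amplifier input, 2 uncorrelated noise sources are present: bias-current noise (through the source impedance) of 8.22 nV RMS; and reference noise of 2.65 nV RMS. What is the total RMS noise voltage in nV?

8.64 nV

Uncorrelated sources add in power (mean-square): V_tot = √(ΣV_i²)
V_tot = √[(8.22×10⁻⁹)² + (2.65×10⁻⁹)²] = 8.64×10⁻⁹ V = 8.64 nV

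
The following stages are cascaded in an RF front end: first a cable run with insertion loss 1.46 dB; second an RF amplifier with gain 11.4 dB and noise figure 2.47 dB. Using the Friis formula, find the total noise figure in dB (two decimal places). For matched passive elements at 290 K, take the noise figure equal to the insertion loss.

Convert to linear (a loss of L dB is a gain of −L dB): F_i = 10^(NF_i/10), G_i = 10^(G_i,dB/10)
  Stage 1: F_1 = 10^(1.46/10) = 1.400, G_1 = 10^(−1.46/10) = 0.7145
  Stage 2: F_2 = 10^(2.47/10) = 1.766, G_2 = 10^(11.4/10) = 13.80
Friis cascade:
  F = 1.400 + (1.766 − 1)/0.7145 = 2.472
NF = 10 log₁₀(2.472) = 3.93 dB

3.93 dB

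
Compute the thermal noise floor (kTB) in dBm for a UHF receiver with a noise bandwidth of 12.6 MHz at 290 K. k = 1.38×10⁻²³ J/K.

P_n = kTB = 1.38×10⁻²³ × 290 × 1.26×10⁷ = 5.04×10⁻¹⁴ W
In dBm: 10 log₁₀(5.04×10⁻¹⁴ / 10⁻³) = −103.0 dBm

−103.0 dBm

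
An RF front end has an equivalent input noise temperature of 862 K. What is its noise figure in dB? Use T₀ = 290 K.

5.99 dB

F = 1 + T_e/T₀ = 1 + 862/290 = 3.97241
NF = 10 log₁₀(3.97241) = 5.99 dB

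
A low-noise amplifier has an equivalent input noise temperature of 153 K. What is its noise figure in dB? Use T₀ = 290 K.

1.84 dB

F = 1 + T_e/T₀ = 1 + 153/290 = 1.52759
NF = 10 log₁₀(1.52759) = 1.84 dB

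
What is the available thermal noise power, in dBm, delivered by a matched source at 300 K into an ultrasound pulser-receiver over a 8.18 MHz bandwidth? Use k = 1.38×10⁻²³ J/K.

−104.7 dBm

P_n = kTB = 1.38×10⁻²³ × 300 × 8.18×10⁶ = 3.39×10⁻¹⁴ W
In dBm: 10 log₁₀(3.39×10⁻¹⁴ / 10⁻³) = −104.7 dBm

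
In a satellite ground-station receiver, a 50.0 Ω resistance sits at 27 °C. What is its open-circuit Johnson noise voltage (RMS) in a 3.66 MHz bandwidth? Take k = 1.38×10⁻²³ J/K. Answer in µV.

1.74 µV

T = 27 °C + 273.15 = 300.15 K
V_n = √(4kTRB)
4kTRB = 4 × 1.38×10⁻²³ × 300.15 × 5.00×10¹ × 3.66×10⁶ = 3.03×10⁻¹² V²
V_n = √(3.03×10⁻¹²) = 1.74×10⁻⁶ V = 1.74 µV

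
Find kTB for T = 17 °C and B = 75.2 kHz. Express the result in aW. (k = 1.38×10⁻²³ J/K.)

T = 17 °C + 273.15 = 290.15 K
P_n = kTB = 1.38×10⁻²³ × 290.15 × 7.52×10⁴ = 3.01×10⁻¹⁶ W = 301 aW

301 aW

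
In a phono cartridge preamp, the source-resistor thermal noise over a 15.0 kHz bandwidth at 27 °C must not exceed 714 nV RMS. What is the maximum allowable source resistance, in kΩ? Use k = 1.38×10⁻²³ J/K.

2.05 kΩ

T = 27 °C + 273.15 = 300.15 K
Johnson–Nyquist: V_n = √(4kTRB) ⇒ R = V_n² / (4kTB)
4kTB = 4 × 1.38×10⁻²³ × 300.15 × 1.50×10⁴ = 2.49×10⁻¹⁶
R = (7.14×10⁻⁷)² / 2.49×10⁻¹⁶ = 2.05×10³ Ω = 2.05 kΩ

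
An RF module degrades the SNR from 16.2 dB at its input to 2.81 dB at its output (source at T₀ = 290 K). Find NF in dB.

NF (dB) = SNR_in(dB) − SNR_out(dB) when the source is at T₀
NF = 16.2 − 2.81 = 13.39 dB

13.39 dB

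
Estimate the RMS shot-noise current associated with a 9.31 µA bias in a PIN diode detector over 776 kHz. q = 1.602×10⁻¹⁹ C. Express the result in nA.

1.52 nA

I_n = √(2qI·B)
2qI·B = 2 × 1.602×10⁻¹⁹ × 9.31×10⁻⁶ × 7.76×10⁵ = 2.31×10⁻¹⁸ A²
I_n = √(2.31×10⁻¹⁸) = 1.52×10⁻⁹ A = 1.52 nA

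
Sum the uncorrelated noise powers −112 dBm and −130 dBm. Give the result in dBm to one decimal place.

Convert to linear, add, convert back:
P₁ = 6.31×10⁻¹⁵ W, P₂ = 1.00×10⁻¹⁶ W
P_tot = 6.41×10⁻¹⁵ W → 10 log₁₀(P_tot / 10⁻³) = −111.9 dBm

−111.9 dBm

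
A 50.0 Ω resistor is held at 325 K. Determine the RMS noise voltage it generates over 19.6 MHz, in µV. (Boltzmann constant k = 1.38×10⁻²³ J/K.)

V_n = √(4kTRB)
4kTRB = 4 × 1.38×10⁻²³ × 325 × 5.00×10¹ × 1.96×10⁷ = 1.76×10⁻¹¹ V²
V_n = √(1.76×10⁻¹¹) = 4.19×10⁻⁶ V = 4.19 µV

4.19 µV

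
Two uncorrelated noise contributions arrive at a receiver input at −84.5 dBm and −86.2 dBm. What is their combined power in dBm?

Convert to linear, add, convert back:
P₁ = 3.55×10⁻¹² W, P₂ = 2.40×10⁻¹² W
P_tot = 5.95×10⁻¹² W → 10 log₁₀(P_tot / 10⁻³) = −82.3 dBm

−82.3 dBm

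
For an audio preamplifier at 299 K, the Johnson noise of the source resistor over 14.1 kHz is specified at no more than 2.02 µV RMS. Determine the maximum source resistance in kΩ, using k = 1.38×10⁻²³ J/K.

Johnson–Nyquist: V_n = √(4kTRB) ⇒ R = V_n² / (4kTB)
4kTB = 4 × 1.38×10⁻²³ × 299 × 1.41×10⁴ = 2.33×10⁻¹⁶
R = (2.02×10⁻⁶)² / 2.33×10⁻¹⁶ = 1.75×10⁴ Ω = 17.5 kΩ

17.5 kΩ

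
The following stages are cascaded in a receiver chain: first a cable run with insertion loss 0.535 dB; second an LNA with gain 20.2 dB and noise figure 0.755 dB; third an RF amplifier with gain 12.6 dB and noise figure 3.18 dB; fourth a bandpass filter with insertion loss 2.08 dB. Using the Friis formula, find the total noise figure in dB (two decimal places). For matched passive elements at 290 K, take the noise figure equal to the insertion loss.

1.33 dB

Convert to linear (a loss of L dB is a gain of −L dB): F_i = 10^(NF_i/10), G_i = 10^(G_i,dB/10)
  Stage 1: F_1 = 10^(0.535/10) = 1.131, G_1 = 10^(−0.535/10) = 0.8841
  Stage 2: F_2 = 10^(0.755/10) = 1.190, G_2 = 10^(20.2/10) = 104.7
  Stage 3: F_3 = 10^(3.18/10) = 2.080, G_3 = 10^(12.6/10) = 18.20
  Stage 4: F_4 = 10^(2.08/10) = 1.614, G_4 = 10^(−2.08/10) = 0.6194
Friis cascade:
  F = 1.131 + (1.190 − 1)/0.8841 + (2.080 − 1)/92.58 + (1.614 − 1)/1685 = 1.358
NF = 10 log₁₀(1.358) = 1.33 dB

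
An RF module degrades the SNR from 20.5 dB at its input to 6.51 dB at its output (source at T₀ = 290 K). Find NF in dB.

NF (dB) = SNR_in(dB) − SNR_out(dB) when the source is at T₀
NF = 20.5 − 6.51 = 13.99 dB

13.99 dB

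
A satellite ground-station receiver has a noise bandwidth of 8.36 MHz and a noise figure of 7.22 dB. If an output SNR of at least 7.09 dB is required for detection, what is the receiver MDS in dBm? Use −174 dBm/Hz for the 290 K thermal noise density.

Sensitivity = −174 + 10 log₁₀(B) + NF + SNR_min
= −174 + 69.22 + 7.22 + 7.09
= −90.47 dBm → −90.5 dBm

−90.5 dBm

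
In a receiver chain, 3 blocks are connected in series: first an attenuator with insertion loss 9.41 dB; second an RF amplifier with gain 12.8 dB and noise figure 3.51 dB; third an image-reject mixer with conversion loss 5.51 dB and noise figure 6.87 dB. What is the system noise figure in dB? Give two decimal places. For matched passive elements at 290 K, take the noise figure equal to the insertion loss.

13.30 dB

Convert to linear (a loss of L dB is a gain of −L dB): F_i = 10^(NF_i/10), G_i = 10^(G_i,dB/10)
  Stage 1: F_1 = 10^(9.41/10) = 8.730, G_1 = 10^(−9.41/10) = 0.1146
  Stage 2: F_2 = 10^(3.51/10) = 2.244, G_2 = 10^(12.8/10) = 19.05
  Stage 3: F_3 = 10^(6.87/10) = 4.864, G_3 = 10^(−5.51/10) = 0.2812
Friis cascade:
  F = 8.730 + (2.244 − 1)/0.1146 + (4.864 − 1)/2.183 = 21.36
NF = 10 log₁₀(21.36) = 13.30 dB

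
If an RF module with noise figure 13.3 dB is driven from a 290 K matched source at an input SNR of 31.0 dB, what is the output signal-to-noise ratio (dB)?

17.7 dB

By definition F = SNR_in/SNR_out, so in dB: SNR_out = SNR_in − NF
SNR_out = 31.0 − 13.3 = 17.7 dB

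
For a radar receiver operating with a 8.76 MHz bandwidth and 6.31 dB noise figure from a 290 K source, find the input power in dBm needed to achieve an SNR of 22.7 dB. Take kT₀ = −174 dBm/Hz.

Sensitivity = −174 + 10 log₁₀(B) + NF + SNR_min
= −174 + 69.43 + 6.31 + 22.7
= −75.56 dBm → −75.6 dBm

−75.6 dBm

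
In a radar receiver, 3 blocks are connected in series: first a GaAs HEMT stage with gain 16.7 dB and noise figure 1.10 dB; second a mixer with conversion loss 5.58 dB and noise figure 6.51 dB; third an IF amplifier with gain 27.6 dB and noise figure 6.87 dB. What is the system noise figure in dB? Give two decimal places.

2.20 dB

Convert to linear (a loss of L dB is a gain of −L dB): F_i = 10^(NF_i/10), G_i = 10^(G_i,dB/10)
  Stage 1: F_1 = 10^(1.10/10) = 1.288, G_1 = 10^(16.7/10) = 46.77
  Stage 2: F_2 = 10^(6.51/10) = 4.477, G_2 = 10^(−5.58/10) = 0.2767
  Stage 3: F_3 = 10^(6.87/10) = 4.864, G_3 = 10^(27.6/10) = 575.4
Friis cascade:
  F = 1.288 + (4.477 − 1)/46.77 + (4.864 − 1)/12.94 = 1.661
NF = 10 log₁₀(1.661) = 2.20 dB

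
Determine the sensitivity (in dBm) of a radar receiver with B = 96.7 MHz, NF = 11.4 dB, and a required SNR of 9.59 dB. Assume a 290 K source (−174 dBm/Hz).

−73.2 dBm

Sensitivity = −174 + 10 log₁₀(B) + NF + SNR_min
= −174 + 79.85 + 11.4 + 9.59
= −73.16 dBm → −73.2 dBm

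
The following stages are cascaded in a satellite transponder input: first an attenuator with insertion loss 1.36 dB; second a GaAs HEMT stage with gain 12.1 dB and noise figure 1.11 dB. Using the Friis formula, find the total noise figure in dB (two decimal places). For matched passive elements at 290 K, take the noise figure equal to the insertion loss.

Convert to linear (a loss of L dB is a gain of −L dB): F_i = 10^(NF_i/10), G_i = 10^(G_i,dB/10)
  Stage 1: F_1 = 10^(1.36/10) = 1.368, G_1 = 10^(−1.36/10) = 0.7311
  Stage 2: F_2 = 10^(1.11/10) = 1.291, G_2 = 10^(12.1/10) = 16.22
Friis cascade:
  F = 1.368 + (1.291 − 1)/0.7311 = 1.766
NF = 10 log₁₀(1.766) = 2.47 dB

2.47 dB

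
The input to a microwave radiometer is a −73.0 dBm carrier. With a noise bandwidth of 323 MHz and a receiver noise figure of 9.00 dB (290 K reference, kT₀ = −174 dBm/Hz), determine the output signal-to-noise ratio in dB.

Noise floor: N = −174 + 10 log₁₀(B) + NF
10 log₁₀(3.23×10⁸) = 85.09 dB
N = −174 + 85.09 + 9.00 = −79.91 dBm
SNR = P_sig − N = −73.0 − (−79.91) = 6.91 dB → 6.9 dB

6.9 dB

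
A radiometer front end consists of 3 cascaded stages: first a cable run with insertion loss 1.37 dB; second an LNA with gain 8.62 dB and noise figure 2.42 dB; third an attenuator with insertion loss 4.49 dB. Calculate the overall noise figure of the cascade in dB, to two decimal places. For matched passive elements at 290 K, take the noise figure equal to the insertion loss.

Convert to linear (a loss of L dB is a gain of −L dB): F_i = 10^(NF_i/10), G_i = 10^(G_i,dB/10)
  Stage 1: F_1 = 10^(1.37/10) = 1.371, G_1 = 10^(−1.37/10) = 0.7295
  Stage 2: F_2 = 10^(2.42/10) = 1.746, G_2 = 10^(8.62/10) = 7.278
  Stage 3: F_3 = 10^(4.49/10) = 2.812, G_3 = 10^(−4.49/10) = 0.3556
Friis cascade:
  F = 1.371 + (1.746 − 1)/0.7295 + (2.812 − 1)/5.309 = 2.735
NF = 10 log₁₀(2.735) = 4.37 dB

4.37 dB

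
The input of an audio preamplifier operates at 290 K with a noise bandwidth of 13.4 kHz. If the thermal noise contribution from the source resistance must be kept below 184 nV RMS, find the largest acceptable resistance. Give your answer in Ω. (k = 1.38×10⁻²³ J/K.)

Johnson–Nyquist: V_n = √(4kTRB) ⇒ R = V_n² / (4kTB)
4kTB = 4 × 1.38×10⁻²³ × 290 × 1.34×10⁴ = 2.15×10⁻¹⁶
R = (1.84×10⁻⁷)² / 2.15×10⁻¹⁶ = 1.58×10² Ω = 158 Ω

158 Ω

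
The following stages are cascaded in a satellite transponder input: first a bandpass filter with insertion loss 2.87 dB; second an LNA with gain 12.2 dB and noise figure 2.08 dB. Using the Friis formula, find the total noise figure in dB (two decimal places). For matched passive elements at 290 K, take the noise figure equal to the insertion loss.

4.95 dB

Convert to linear (a loss of L dB is a gain of −L dB): F_i = 10^(NF_i/10), G_i = 10^(G_i,dB/10)
  Stage 1: F_1 = 10^(2.87/10) = 1.936, G_1 = 10^(−2.87/10) = 0.5164
  Stage 2: F_2 = 10^(2.08/10) = 1.614, G_2 = 10^(12.2/10) = 16.60
Friis cascade:
  F = 1.936 + (1.614 − 1)/0.5164 = 3.126
NF = 10 log₁₀(3.126) = 4.95 dB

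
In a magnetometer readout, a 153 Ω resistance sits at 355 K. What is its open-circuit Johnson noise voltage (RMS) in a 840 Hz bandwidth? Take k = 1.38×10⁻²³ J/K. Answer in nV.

50.2 nV

V_n = √(4kTRB)
4kTRB = 4 × 1.38×10⁻²³ × 355 × 1.53×10² × 8.40×10² = 2.52×10⁻¹⁵ V²
V_n = √(2.52×10⁻¹⁵) = 5.02×10⁻⁸ V = 50.2 nV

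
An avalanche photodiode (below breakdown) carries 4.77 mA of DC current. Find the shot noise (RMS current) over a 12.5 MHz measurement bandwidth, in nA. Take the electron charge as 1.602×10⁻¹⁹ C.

I_n = √(2qI·B)
2qI·B = 2 × 1.602×10⁻¹⁹ × 4.77×10⁻³ × 1.25×10⁷ = 1.91×10⁻¹⁴ A²
I_n = √(1.91×10⁻¹⁴) = 1.38×10⁻⁷ A = 138 nA

138 nA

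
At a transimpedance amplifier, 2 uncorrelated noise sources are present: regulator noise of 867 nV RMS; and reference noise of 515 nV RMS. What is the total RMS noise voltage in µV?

Uncorrelated sources add in power (mean-square): V_tot = √(ΣV_i²)
V_tot = √[(8.67×10⁻⁷)² + (5.15×10⁻⁷)²] = 1.01×10⁻⁶ V = 1.01 µV

1.01 µV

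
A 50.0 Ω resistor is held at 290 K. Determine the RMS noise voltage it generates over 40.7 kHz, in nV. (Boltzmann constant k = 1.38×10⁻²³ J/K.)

V_n = √(4kTRB)
4kTRB = 4 × 1.38×10⁻²³ × 290 × 5.00×10¹ × 4.07×10⁴ = 3.26×10⁻¹⁴ V²
V_n = √(3.26×10⁻¹⁴) = 1.80×10⁻⁷ V = 180 nV

180 nV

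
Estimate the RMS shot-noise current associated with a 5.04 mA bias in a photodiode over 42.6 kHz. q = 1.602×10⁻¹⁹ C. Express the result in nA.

8.29 nA

I_n = √(2qI·B)
2qI·B = 2 × 1.602×10⁻¹⁹ × 5.04×10⁻³ × 4.26×10⁴ = 6.88×10⁻¹⁷ A²
I_n = √(6.88×10⁻¹⁷) = 8.29×10⁻⁹ A = 8.29 nA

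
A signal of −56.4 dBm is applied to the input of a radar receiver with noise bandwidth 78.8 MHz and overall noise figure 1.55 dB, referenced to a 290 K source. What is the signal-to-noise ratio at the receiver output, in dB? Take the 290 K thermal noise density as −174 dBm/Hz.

Noise floor: N = −174 + 10 log₁₀(B) + NF
10 log₁₀(7.88×10⁷) = 78.97 dB
N = −174 + 78.97 + 1.55 = −93.48 dBm
SNR = P_sig − N = −56.4 − (−93.48) = 37.08 dB → 37.1 dB

37.1 dB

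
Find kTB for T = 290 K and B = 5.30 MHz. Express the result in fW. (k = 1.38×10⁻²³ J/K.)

21.2 fW

P_n = kTB = 1.38×10⁻²³ × 290 × 5.30×10⁶ = 2.12×10⁻¹⁴ W = 21.2 fW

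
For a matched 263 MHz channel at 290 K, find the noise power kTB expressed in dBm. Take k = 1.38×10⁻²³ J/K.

−89.8 dBm

P_n = kTB = 1.38×10⁻²³ × 290 × 2.63×10⁸ = 1.05×10⁻¹² W
In dBm: 10 log₁₀(1.05×10⁻¹² / 10⁻³) = −89.8 dBm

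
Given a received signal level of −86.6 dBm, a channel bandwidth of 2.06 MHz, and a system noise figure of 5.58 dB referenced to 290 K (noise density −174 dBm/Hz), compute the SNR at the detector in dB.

18.7 dB

Noise floor: N = −174 + 10 log₁₀(B) + NF
10 log₁₀(2.06×10⁶) = 63.14 dB
N = −174 + 63.14 + 5.58 = −105.28 dBm
SNR = P_sig − N = −86.6 − (−105.28) = 18.68 dB → 18.7 dB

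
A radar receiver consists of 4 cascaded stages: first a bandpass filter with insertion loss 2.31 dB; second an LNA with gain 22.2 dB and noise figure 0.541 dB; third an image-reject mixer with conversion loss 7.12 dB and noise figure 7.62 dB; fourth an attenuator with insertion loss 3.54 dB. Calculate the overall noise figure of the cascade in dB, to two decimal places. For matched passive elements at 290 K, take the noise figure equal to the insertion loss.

3.10 dB

Convert to linear (a loss of L dB is a gain of −L dB): F_i = 10^(NF_i/10), G_i = 10^(G_i,dB/10)
  Stage 1: F_1 = 10^(2.31/10) = 1.702, G_1 = 10^(−2.31/10) = 0.5875
  Stage 2: F_2 = 10^(0.541/10) = 1.133, G_2 = 10^(22.2/10) = 166.0
  Stage 3: F_3 = 10^(7.62/10) = 5.781, G_3 = 10^(−7.12/10) = 0.1941
  Stage 4: F_4 = 10^(3.54/10) = 2.259, G_4 = 10^(−3.54/10) = 0.4426
Friis cascade:
  F = 1.702 + (1.133 − 1)/0.5875 + (5.781 − 1)/97.50 + (2.259 − 1)/18.92 = 2.044
NF = 10 log₁₀(2.044) = 3.10 dB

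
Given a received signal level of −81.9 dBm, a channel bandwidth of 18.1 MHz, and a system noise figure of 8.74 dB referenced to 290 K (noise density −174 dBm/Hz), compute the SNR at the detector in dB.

10.8 dB

Noise floor: N = −174 + 10 log₁₀(B) + NF
10 log₁₀(1.81×10⁷) = 72.58 dB
N = −174 + 72.58 + 8.74 = −92.68 dBm
SNR = P_sig − N = −81.9 − (−92.68) = 10.78 dB → 10.8 dB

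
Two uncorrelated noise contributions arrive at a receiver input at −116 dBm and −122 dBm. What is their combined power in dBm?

Convert to linear, add, convert back:
P₁ = 2.51×10⁻¹⁵ W, P₂ = 6.31×10⁻¹⁶ W
P_tot = 3.14×10⁻¹⁵ W → 10 log₁₀(P_tot / 10⁻³) = −115.0 dBm

−115.0 dBm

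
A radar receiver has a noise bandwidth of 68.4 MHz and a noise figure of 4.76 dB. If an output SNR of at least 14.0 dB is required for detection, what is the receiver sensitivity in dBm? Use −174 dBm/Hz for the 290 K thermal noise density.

−76.9 dBm

Sensitivity = −174 + 10 log₁₀(B) + NF + SNR_min
= −174 + 78.35 + 4.76 + 14.0
= −76.89 dBm → −76.9 dBm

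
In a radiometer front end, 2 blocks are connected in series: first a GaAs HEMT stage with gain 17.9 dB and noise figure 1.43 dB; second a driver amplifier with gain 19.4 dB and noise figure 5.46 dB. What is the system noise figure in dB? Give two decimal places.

1.56 dB

Convert to linear (a loss of L dB is a gain of −L dB): F_i = 10^(NF_i/10), G_i = 10^(G_i,dB/10)
  Stage 1: F_1 = 10^(1.43/10) = 1.390, G_1 = 10^(17.9/10) = 61.66
  Stage 2: F_2 = 10^(5.46/10) = 3.516, G_2 = 10^(19.4/10) = 87.10
Friis cascade:
  F = 1.390 + (3.516 − 1)/61.66 = 1.431
NF = 10 log₁₀(1.431) = 1.56 dB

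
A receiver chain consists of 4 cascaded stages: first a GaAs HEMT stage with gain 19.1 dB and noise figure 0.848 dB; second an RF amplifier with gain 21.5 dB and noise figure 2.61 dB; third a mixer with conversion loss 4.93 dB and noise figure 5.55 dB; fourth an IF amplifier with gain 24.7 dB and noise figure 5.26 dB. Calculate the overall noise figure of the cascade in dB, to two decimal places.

Convert to linear (a loss of L dB is a gain of −L dB): F_i = 10^(NF_i/10), G_i = 10^(G_i,dB/10)
  Stage 1: F_1 = 10^(0.848/10) = 1.216, G_1 = 10^(19.1/10) = 81.28
  Stage 2: F_2 = 10^(2.61/10) = 1.824, G_2 = 10^(21.5/10) = 141.3
  Stage 3: F_3 = 10^(5.55/10) = 3.589, G_3 = 10^(−4.93/10) = 0.3214
  Stage 4: F_4 = 10^(5.26/10) = 3.357, G_4 = 10^(24.7/10) = 295.1
Friis cascade:
  F = 1.216 + (1.824 − 1)/81.28 + (3.589 − 1)/1.148×10⁴ + (3.357 − 1)/3690 = 1.227
NF = 10 log₁₀(1.227) = 0.89 dB

0.89 dB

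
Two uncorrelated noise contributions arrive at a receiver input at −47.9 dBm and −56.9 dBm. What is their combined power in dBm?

−47.4 dBm

Convert to linear, add, convert back:
P₁ = 1.62×10⁻⁸ W, P₂ = 2.04×10⁻⁹ W
P_tot = 1.83×10⁻⁸ W → 10 log₁₀(P_tot / 10⁻³) = −47.4 dBm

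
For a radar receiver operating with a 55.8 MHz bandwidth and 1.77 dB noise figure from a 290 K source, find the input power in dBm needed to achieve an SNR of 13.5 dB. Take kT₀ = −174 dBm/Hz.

−81.3 dBm

Sensitivity = −174 + 10 log₁₀(B) + NF + SNR_min
= −174 + 77.47 + 1.77 + 13.5
= −81.26 dBm → −81.3 dBm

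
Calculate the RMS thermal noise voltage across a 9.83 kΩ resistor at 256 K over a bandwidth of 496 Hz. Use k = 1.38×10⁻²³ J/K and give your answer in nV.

262 nV

V_n = √(4kTRB)
4kTRB = 4 × 1.38×10⁻²³ × 256 × 9.83×10³ × 4.96×10² = 6.89×10⁻¹⁴ V²
V_n = √(6.89×10⁻¹⁴) = 2.62×10⁻⁷ V = 262 nV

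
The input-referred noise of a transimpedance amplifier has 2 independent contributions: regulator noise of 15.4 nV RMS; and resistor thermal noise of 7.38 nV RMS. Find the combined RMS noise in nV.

Uncorrelated sources add in power (mean-square): V_tot = √(ΣV_i²)
V_tot = √[(1.54×10⁻⁸)² + (7.38×10⁻⁹)²] = 1.71×10⁻⁸ V = 17.1 nV

17.1 nV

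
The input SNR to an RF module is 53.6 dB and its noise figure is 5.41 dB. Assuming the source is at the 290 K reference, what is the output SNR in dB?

48.19 dB

By definition F = SNR_in/SNR_out, so in dB: SNR_out = SNR_in − NF
SNR_out = 53.6 − 5.41 = 48.19 dB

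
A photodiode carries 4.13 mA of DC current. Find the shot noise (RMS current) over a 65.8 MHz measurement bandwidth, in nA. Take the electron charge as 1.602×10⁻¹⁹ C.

295 nA

I_n = √(2qI·B)
2qI·B = 2 × 1.602×10⁻¹⁹ × 4.13×10⁻³ × 6.58×10⁷ = 8.71×10⁻¹⁴ A²
I_n = √(8.71×10⁻¹⁴) = 2.95×10⁻⁷ A = 295 nA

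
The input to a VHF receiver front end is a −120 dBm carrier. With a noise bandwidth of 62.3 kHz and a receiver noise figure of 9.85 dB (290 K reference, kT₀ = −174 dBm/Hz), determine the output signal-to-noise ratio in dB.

Noise floor: N = −174 + 10 log₁₀(B) + NF
10 log₁₀(6.23×10⁴) = 47.94 dB
N = −174 + 47.94 + 9.85 = −116.21 dBm
SNR = P_sig − N = −120 − (−116.21) = −3.79 dB → −3.8 dB

−3.8 dB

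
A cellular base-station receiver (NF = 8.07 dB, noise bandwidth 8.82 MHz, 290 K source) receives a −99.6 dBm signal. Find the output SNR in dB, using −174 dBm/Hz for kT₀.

−3.1 dB

Noise floor: N = −174 + 10 log₁₀(B) + NF
10 log₁₀(8.82×10⁶) = 69.45 dB
N = −174 + 69.45 + 8.07 = −96.48 dBm
SNR = P_sig − N = −99.6 − (−96.48) = −3.12 dB → −3.1 dB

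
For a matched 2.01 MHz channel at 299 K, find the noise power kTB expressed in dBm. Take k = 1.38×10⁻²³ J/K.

−110.8 dBm

P_n = kTB = 1.38×10⁻²³ × 299 × 2.01×10⁶ = 8.29×10⁻¹⁵ W
In dBm: 10 log₁₀(8.29×10⁻¹⁵ / 10⁻³) = −110.8 dBm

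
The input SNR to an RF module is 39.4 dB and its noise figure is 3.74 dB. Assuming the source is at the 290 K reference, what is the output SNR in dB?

35.66 dB

By definition F = SNR_in/SNR_out, so in dB: SNR_out = SNR_in − NF
SNR_out = 39.4 − 3.74 = 35.66 dB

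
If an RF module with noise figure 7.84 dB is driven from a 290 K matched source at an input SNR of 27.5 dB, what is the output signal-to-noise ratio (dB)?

By definition F = SNR_in/SNR_out, so in dB: SNR_out = SNR_in − NF
SNR_out = 27.5 − 7.84 = 19.66 dB

19.66 dB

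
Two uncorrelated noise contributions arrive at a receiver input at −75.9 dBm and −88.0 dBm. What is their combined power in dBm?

Convert to linear, add, convert back:
P₁ = 2.57×10⁻¹¹ W, P₂ = 1.58×10⁻¹² W
P_tot = 2.73×10⁻¹¹ W → 10 log₁₀(P_tot / 10⁻³) = −75.6 dBm

−75.6 dBm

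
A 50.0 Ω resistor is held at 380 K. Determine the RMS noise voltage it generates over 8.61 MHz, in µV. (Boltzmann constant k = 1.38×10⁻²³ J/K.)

3.01 µV

V_n = √(4kTRB)
4kTRB = 4 × 1.38×10⁻²³ × 380 × 5.00×10¹ × 8.61×10⁶ = 9.03×10⁻¹² V²
V_n = √(9.03×10⁻¹²) = 3.01×10⁻⁶ V = 3.01 µV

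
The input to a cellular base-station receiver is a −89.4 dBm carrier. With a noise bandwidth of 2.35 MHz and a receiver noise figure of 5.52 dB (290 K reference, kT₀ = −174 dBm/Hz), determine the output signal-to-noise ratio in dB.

15.4 dB

Noise floor: N = −174 + 10 log₁₀(B) + NF
10 log₁₀(2.35×10⁶) = 63.71 dB
N = −174 + 63.71 + 5.52 = −104.77 dBm
SNR = P_sig − N = −89.4 − (−104.77) = 15.37 dB → 15.4 dB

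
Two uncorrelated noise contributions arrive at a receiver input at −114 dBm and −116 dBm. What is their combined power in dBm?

−111.9 dBm

Convert to linear, add, convert back:
P₁ = 3.98×10⁻¹⁵ W, P₂ = 2.51×10⁻¹⁵ W
P_tot = 6.49×10⁻¹⁵ W → 10 log₁₀(P_tot / 10⁻³) = −111.9 dBm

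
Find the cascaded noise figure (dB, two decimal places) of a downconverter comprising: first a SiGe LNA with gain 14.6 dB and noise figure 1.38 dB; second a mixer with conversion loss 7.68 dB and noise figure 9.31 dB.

2.14 dB

Convert to linear (a loss of L dB is a gain of −L dB): F_i = 10^(NF_i/10), G_i = 10^(G_i,dB/10)
  Stage 1: F_1 = 10^(1.38/10) = 1.374, G_1 = 10^(14.6/10) = 28.84
  Stage 2: F_2 = 10^(9.31/10) = 8.531, G_2 = 10^(−7.68/10) = 0.1706
Friis cascade:
  F = 1.374 + (8.531 − 1)/28.84 = 1.635
NF = 10 log₁₀(1.635) = 2.14 dB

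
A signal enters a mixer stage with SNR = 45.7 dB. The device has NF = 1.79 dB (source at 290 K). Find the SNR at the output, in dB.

43.91 dB

By definition F = SNR_in/SNR_out, so in dB: SNR_out = SNR_in − NF
SNR_out = 45.7 − 1.79 = 43.91 dB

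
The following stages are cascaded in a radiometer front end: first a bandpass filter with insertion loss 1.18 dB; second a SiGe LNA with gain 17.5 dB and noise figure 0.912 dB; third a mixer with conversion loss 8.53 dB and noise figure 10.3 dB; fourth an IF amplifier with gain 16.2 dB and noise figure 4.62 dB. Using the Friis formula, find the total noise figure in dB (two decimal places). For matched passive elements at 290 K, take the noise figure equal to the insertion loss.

Convert to linear (a loss of L dB is a gain of −L dB): F_i = 10^(NF_i/10), G_i = 10^(G_i,dB/10)
  Stage 1: F_1 = 10^(1.18/10) = 1.312, G_1 = 10^(−1.18/10) = 0.7621
  Stage 2: F_2 = 10^(0.912/10) = 1.234, G_2 = 10^(17.5/10) = 56.23
  Stage 3: F_3 = 10^(10.3/10) = 10.72, G_3 = 10^(−8.53/10) = 0.1403
  Stage 4: F_4 = 10^(4.62/10) = 2.897, G_4 = 10^(16.2/10) = 41.69
Friis cascade:
  F = 1.312 + (1.234 − 1)/0.7621 + (10.72 − 1)/42.85 + (2.897 − 1)/6.012 = 2.161
NF = 10 log₁₀(2.161) = 3.35 dB

3.35 dB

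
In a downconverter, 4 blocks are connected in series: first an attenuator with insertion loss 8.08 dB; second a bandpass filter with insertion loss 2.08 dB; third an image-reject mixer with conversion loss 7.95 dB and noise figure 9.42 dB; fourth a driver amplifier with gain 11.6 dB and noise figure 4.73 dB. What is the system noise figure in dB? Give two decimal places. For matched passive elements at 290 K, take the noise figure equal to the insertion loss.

Convert to linear (a loss of L dB is a gain of −L dB): F_i = 10^(NF_i/10), G_i = 10^(G_i,dB/10)
  Stage 1: F_1 = 10^(8.08/10) = 6.427, G_1 = 10^(−8.08/10) = 0.1556
  Stage 2: F_2 = 10^(2.08/10) = 1.614, G_2 = 10^(−2.08/10) = 0.6194
  Stage 3: F_3 = 10^(9.42/10) = 8.750, G_3 = 10^(−7.95/10) = 0.1603
  Stage 4: F_4 = 10^(4.73/10) = 2.972, G_4 = 10^(11.6/10) = 14.45
Friis cascade:
  F = 6.427 + (1.614 − 1)/0.1556 + (8.750 − 1)/0.09638 + (2.972 − 1)/0.01545 = 218.4
NF = 10 log₁₀(218.4) = 23.39 dB

23.39 dB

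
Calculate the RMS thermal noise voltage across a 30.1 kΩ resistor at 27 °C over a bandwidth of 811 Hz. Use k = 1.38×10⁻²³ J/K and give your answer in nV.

T = 27 °C + 273.15 = 300.15 K
V_n = √(4kTRB)
4kTRB = 4 × 1.38×10⁻²³ × 300.15 × 3.01×10⁴ × 8.11×10² = 4.04×10⁻¹³ V²
V_n = √(4.04×10⁻¹³) = 6.36×10⁻⁷ V = 636 nV

636 nV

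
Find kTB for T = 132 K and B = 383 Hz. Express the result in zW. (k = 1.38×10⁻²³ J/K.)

698 zW

P_n = kTB = 1.38×10⁻²³ × 132 × 3.83×10² = 6.98×10⁻¹⁹ W = 698 zW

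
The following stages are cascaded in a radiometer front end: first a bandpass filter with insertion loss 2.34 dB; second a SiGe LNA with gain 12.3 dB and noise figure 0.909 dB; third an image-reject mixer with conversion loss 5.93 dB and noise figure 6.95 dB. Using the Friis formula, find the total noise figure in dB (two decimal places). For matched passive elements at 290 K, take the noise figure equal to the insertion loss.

Convert to linear (a loss of L dB is a gain of −L dB): F_i = 10^(NF_i/10), G_i = 10^(G_i,dB/10)
  Stage 1: F_1 = 10^(2.34/10) = 1.714, G_1 = 10^(−2.34/10) = 0.5834
  Stage 2: F_2 = 10^(0.909/10) = 1.233, G_2 = 10^(12.3/10) = 16.98
  Stage 3: F_3 = 10^(6.95/10) = 4.955, G_3 = 10^(−5.93/10) = 0.2553
Friis cascade:
  F = 1.714 + (1.233 − 1)/0.5834 + (4.955 − 1)/9.908 = 2.512
NF = 10 log₁₀(2.512) = 4.00 dB

4.00 dB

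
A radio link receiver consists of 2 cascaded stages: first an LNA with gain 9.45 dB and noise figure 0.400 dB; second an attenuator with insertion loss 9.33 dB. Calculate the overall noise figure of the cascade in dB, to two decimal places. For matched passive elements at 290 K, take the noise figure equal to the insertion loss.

2.91 dB

Convert to linear (a loss of L dB is a gain of −L dB): F_i = 10^(NF_i/10), G_i = 10^(G_i,dB/10)
  Stage 1: F_1 = 10^(0.400/10) = 1.096, G_1 = 10^(9.45/10) = 8.810
  Stage 2: F_2 = 10^(9.33/10) = 8.570, G_2 = 10^(−9.33/10) = 0.1167
Friis cascade:
  F = 1.096 + (8.570 − 1)/8.810 = 1.956
NF = 10 log₁₀(1.956) = 2.91 dB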